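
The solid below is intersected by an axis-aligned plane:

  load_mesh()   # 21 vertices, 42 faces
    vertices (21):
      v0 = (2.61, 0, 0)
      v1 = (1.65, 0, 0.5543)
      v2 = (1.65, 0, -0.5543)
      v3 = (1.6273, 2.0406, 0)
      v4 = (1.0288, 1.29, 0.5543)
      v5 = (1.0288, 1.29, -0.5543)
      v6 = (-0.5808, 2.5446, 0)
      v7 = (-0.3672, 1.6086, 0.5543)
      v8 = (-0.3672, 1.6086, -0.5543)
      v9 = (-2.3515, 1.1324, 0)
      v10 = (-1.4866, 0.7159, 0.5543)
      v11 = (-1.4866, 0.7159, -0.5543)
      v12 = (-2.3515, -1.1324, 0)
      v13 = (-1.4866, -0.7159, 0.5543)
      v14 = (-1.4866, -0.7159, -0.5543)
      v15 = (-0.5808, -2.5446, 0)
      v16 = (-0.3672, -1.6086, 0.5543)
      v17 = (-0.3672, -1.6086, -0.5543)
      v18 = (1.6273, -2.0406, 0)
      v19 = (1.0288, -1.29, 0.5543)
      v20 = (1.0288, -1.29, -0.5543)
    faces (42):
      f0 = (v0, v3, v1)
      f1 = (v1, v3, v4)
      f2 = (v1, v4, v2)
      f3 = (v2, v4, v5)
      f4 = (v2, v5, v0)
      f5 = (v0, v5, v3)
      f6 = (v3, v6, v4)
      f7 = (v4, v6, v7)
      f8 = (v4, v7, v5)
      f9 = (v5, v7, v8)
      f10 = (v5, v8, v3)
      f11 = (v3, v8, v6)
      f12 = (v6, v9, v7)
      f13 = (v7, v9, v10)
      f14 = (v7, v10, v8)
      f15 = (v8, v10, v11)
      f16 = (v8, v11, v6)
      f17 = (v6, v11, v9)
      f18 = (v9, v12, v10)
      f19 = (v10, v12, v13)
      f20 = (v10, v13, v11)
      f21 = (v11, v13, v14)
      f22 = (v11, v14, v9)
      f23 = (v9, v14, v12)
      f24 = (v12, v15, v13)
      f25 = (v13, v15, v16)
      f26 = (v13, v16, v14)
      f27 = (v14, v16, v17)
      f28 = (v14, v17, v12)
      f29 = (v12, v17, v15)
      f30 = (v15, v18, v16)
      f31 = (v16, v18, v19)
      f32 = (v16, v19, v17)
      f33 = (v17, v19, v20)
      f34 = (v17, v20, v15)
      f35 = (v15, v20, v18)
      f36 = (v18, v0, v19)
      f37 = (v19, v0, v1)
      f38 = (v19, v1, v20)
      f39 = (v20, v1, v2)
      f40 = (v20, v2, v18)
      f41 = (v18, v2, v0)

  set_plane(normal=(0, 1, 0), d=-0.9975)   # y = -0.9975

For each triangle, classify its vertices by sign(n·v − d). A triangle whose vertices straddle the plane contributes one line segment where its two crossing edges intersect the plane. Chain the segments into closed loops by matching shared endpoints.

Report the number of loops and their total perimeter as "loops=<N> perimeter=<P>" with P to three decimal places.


Straddling triangles (14 of 42):
  (v9,v12,v10) [+-+] → (-2.3515, -0.9975, 0)–(-2.28837, -0.9975, 0.0404561)  len=0.0750
  (v10,v12,v13) [+-+] → (-2.28837, -0.9975, 0.0404561)–(-2.07137, -0.9975, 0.179532)  len=0.2577
  (v9,v14,v12) [++-] → (-2.07137, -0.9975, -0.179532)–(-2.3515, -0.9975, 0)  len=0.3327
  (v12,v15,v13) [--+] → (-1.34712, -0.9975, 0.468944)–(-2.07137, -0.9975, 0.179532)  len=0.7799
  (v13,v15,v16) [+--] → (-1.34712, -0.9975, 0.468944)–(-1.13349, -0.9975, 0.5543)  len=0.2300
  (v13,v16,v14) [+-+] → (-1.13349, -0.9975, 0.5543)–(-1.13349, -0.9975, -0.204595)  len=0.7589
  (v14,v16,v17) [+--] → (-1.13349, -0.9975, -0.204595)–(-1.13349, -0.9975, -0.5543)  len=0.3497
  (v14,v17,v12) [+--] → (-1.13349, -0.9975, -0.5543)–(-2.07137, -0.9975, -0.179532)  len=1.0100
  (v18,v0,v19) [-+-] → (2.12963, -0.9975, 0)–(1.38733, -0.9975, 0.428616)  len=0.8572
  (v19,v0,v1) [-++] → (1.38733, -0.9975, 0.428616)–(1.16965, -0.9975, 0.5543)  len=0.2514
  (v19,v1,v20) [-+-] → (1.16965, -0.9975, 0.5543)–(1.16965, -0.9975, -0.302931)  len=0.8572
  (v20,v1,v2) [-++] → (1.16965, -0.9975, -0.302931)–(1.16965, -0.9975, -0.5543)  len=0.2514
  (v20,v2,v18) [-+-] → (1.16965, -0.9975, -0.5543)–(1.6389, -0.9975, -0.283343)  len=0.5419
  (v18,v2,v0) [-++] → (1.6389, -0.9975, -0.283343)–(2.12963, -0.9975, 0)  len=0.5667

Chained into 2 loop(s):
  loop 1: 8 segments, perimeter = 3.7940
  loop 2: 6 segments, perimeter = 3.3256
Total perimeter = 7.120

loops=2 perimeter=7.120


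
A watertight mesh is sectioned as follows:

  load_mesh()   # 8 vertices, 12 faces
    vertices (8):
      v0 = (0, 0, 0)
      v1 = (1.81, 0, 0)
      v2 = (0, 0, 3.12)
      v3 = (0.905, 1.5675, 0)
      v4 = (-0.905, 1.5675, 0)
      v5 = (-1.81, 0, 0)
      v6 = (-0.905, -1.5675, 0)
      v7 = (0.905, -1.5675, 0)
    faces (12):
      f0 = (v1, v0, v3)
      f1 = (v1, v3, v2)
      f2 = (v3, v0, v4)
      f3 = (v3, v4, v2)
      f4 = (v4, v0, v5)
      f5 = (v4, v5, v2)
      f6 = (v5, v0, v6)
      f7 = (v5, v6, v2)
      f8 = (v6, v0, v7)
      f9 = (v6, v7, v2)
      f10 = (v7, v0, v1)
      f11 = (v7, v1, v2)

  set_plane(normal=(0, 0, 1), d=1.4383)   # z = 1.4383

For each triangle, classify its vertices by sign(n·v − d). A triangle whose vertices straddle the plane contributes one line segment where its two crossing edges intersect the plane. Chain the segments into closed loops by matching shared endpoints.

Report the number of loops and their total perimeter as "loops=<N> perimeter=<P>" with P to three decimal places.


Straddling triangles (6 of 12):
  (v1,v3,v2) [--+] → (0.487801, 0.844893, 1.4383)–(0.975602, 0, 1.4383)  len=0.9756
  (v3,v4,v2) [--+] → (-0.487801, 0.844893, 1.4383)–(0.487801, 0.844893, 1.4383)  len=0.9756
  (v4,v5,v2) [--+] → (-0.975602, 0, 1.4383)–(-0.487801, 0.844893, 1.4383)  len=0.9756
  (v5,v6,v2) [--+] → (-0.487801, -0.844893, 1.4383)–(-0.975602, 0, 1.4383)  len=0.9756
  (v6,v7,v2) [--+] → (0.487801, -0.844893, 1.4383)–(-0.487801, -0.844893, 1.4383)  len=0.9756
  (v7,v1,v2) [--+] → (0.975602, 0, 1.4383)–(0.487801, -0.844893, 1.4383)  len=0.9756

Chained into 1 loop(s):
  loop 1: 6 segments, perimeter = 5.8536
Total perimeter = 5.854

loops=1 perimeter=5.854


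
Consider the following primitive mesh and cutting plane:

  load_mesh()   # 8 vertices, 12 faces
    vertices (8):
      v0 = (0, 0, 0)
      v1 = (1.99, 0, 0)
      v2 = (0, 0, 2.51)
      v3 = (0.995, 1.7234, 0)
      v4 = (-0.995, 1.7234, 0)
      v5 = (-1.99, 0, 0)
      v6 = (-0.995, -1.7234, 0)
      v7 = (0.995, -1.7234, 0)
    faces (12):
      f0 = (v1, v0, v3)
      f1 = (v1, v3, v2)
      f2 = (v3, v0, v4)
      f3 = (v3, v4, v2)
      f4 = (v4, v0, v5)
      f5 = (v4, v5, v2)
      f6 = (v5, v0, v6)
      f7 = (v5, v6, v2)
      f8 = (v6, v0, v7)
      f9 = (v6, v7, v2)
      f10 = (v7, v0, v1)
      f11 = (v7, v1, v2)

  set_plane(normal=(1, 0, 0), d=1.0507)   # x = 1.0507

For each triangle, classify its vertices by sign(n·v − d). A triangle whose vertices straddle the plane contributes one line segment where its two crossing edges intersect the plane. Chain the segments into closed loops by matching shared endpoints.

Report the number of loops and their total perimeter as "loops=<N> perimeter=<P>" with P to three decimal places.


loops=1 perimeter=7.279

Straddling triangles (4 of 12):
  (v1,v0,v3) [+--] → (1.0507, 0, 0)–(1.0507, 1.62692, 0)  len=1.6269
  (v1,v3,v2) [+--] → (1.0507, 1.62692, 0)–(1.0507, 0, 1.18475)  len=2.0126
  (v7,v0,v1) [--+] → (1.0507, 0, 0)–(1.0507, -1.62692, 0)  len=1.6269
  (v7,v1,v2) [-+-] → (1.0507, -1.62692, 0)–(1.0507, 0, 1.18475)  len=2.0126

Chained into 1 loop(s):
  loop 1: 4 segments, perimeter = 7.2790
Total perimeter = 7.279


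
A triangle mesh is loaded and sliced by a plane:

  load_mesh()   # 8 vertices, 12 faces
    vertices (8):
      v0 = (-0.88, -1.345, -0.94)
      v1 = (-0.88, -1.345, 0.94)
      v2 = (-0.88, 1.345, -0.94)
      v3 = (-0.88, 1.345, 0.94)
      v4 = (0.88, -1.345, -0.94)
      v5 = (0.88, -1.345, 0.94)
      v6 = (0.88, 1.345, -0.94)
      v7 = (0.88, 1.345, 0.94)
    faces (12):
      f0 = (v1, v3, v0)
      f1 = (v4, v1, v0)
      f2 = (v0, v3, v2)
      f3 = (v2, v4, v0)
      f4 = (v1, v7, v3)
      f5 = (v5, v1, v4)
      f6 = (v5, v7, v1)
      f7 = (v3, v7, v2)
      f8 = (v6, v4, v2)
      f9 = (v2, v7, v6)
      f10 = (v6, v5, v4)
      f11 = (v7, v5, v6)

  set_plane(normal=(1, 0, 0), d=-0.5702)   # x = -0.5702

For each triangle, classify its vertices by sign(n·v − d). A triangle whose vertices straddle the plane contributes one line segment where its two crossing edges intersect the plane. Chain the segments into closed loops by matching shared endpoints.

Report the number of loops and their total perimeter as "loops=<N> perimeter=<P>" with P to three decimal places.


Straddling triangles (8 of 12):
  (v4,v1,v0) [+--] → (-0.5702, -1.345, 0.609077)–(-0.5702, -1.345, -0.94)  len=1.5491
  (v2,v4,v0) [-+-] → (-0.5702, 0.871499, -0.94)–(-0.5702, -1.345, -0.94)  len=2.2165
  (v1,v7,v3) [-+-] → (-0.5702, -0.871499, 0.94)–(-0.5702, 1.345, 0.94)  len=2.2165
  (v5,v1,v4) [+-+] → (-0.5702, -1.345, 0.94)–(-0.5702, -1.345, 0.609077)  len=0.3309
  (v5,v7,v1) [++-] → (-0.5702, -0.871499, 0.94)–(-0.5702, -1.345, 0.94)  len=0.4735
  (v3,v7,v2) [-+-] → (-0.5702, 1.345, 0.94)–(-0.5702, 1.345, -0.609077)  len=1.5491
  (v6,v4,v2) [++-] → (-0.5702, 0.871499, -0.94)–(-0.5702, 1.345, -0.94)  len=0.4735
  (v2,v7,v6) [-++] → (-0.5702, 1.345, -0.609077)–(-0.5702, 1.345, -0.94)  len=0.3309

Chained into 1 loop(s):
  loop 1: 8 segments, perimeter = 9.1400
Total perimeter = 9.140

loops=1 perimeter=9.140


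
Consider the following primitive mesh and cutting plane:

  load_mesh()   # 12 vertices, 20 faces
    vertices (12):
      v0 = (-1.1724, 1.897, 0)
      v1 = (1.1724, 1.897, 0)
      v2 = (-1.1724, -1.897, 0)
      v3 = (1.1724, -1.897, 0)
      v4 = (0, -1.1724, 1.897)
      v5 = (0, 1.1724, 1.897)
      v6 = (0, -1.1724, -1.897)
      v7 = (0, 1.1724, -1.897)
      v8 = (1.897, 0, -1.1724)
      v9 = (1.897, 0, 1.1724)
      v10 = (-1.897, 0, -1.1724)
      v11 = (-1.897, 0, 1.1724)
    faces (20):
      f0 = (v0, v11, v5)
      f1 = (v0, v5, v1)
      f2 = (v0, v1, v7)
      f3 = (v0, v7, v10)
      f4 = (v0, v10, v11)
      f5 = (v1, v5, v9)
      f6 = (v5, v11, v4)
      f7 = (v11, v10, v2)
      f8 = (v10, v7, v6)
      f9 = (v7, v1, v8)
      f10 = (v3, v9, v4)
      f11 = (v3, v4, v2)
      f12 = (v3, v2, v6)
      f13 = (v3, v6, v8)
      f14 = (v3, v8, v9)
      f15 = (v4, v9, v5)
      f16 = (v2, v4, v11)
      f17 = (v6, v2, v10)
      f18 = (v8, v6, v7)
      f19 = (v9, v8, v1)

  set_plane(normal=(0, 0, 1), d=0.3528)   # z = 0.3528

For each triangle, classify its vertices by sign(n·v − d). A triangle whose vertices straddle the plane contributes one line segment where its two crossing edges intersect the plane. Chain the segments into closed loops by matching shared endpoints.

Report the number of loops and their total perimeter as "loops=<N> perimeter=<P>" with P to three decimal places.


Straddling triangles (10 of 20):
  (v0,v11,v5) [-++] → (-1.39045, 1.32615, 0.3528)–(-0.95436, 1.76224, 0.3528)  len=0.6167
  (v0,v5,v1) [-+-] → (-0.95436, 1.76224, 0.3528)–(0.95436, 1.76224, 0.3528)  len=1.9087
  (v0,v10,v11) [--+] → (-1.897, 0, 0.3528)–(-1.39045, 1.32615, 0.3528)  len=1.4196
  (v1,v5,v9) [-++] → (0.95436, 1.76224, 0.3528)–(1.39045, 1.32615, 0.3528)  len=0.6167
  (v11,v10,v2) [+--] → (-1.897, 0, 0.3528)–(-1.39045, -1.32615, 0.3528)  len=1.4196
  (v3,v9,v4) [-++] → (1.39045, -1.32615, 0.3528)–(0.95436, -1.76224, 0.3528)  len=0.6167
  (v3,v4,v2) [-+-] → (0.95436, -1.76224, 0.3528)–(-0.95436, -1.76224, 0.3528)  len=1.9087
  (v3,v8,v9) [--+] → (1.897, 0, 0.3528)–(1.39045, -1.32615, 0.3528)  len=1.4196
  (v2,v4,v11) [-++] → (-0.95436, -1.76224, 0.3528)–(-1.39045, -1.32615, 0.3528)  len=0.6167
  (v9,v8,v1) [+--] → (1.897, 0, 0.3528)–(1.39045, 1.32615, 0.3528)  len=1.4196

Chained into 1 loop(s):
  loop 1: 10 segments, perimeter = 11.9627
Total perimeter = 11.963

loops=1 perimeter=11.963


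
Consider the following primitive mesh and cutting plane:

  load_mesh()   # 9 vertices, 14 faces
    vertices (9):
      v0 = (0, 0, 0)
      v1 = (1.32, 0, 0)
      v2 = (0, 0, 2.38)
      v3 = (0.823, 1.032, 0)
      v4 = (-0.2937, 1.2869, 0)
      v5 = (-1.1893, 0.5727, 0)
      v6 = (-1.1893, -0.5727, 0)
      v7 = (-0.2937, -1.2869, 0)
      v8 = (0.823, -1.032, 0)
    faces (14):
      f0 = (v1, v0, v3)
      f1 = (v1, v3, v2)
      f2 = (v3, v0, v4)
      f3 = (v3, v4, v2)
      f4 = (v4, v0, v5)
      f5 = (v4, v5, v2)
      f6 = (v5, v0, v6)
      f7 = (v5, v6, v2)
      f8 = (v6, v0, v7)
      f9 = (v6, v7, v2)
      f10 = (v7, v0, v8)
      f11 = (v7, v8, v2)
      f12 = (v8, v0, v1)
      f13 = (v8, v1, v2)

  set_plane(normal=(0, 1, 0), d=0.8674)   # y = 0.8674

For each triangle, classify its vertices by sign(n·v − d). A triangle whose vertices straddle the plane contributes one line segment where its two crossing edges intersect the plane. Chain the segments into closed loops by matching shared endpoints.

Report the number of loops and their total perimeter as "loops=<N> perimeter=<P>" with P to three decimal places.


loops=1 perimeter=4.124

Straddling triangles (6 of 14):
  (v1,v0,v3) [--+] → (0.691735, 0.8674, 0)–(0.90227, 0.8674, 0)  len=0.2105
  (v1,v3,v2) [-+-] → (0.90227, 0.8674, 0)–(0.691735, 0.8674, 0.379601)  len=0.4341
  (v3,v0,v4) [+-+] → (0.691735, 0.8674, 0)–(-0.197961, 0.8674, 0)  len=0.8897
  (v3,v4,v2) [++-] → (-0.197961, 0.8674, 0.775826)–(0.691735, 0.8674, 0.379601)  len=0.9739
  (v4,v0,v5) [+--] → (-0.197961, 0.8674, 0)–(-0.819749, 0.8674, 0)  len=0.6218
  (v4,v5,v2) [+--] → (-0.819749, 0.8674, 0)–(-0.197961, 0.8674, 0.775826)  len=0.9942

Chained into 1 loop(s):
  loop 1: 6 segments, perimeter = 4.1243
Total perimeter = 4.124


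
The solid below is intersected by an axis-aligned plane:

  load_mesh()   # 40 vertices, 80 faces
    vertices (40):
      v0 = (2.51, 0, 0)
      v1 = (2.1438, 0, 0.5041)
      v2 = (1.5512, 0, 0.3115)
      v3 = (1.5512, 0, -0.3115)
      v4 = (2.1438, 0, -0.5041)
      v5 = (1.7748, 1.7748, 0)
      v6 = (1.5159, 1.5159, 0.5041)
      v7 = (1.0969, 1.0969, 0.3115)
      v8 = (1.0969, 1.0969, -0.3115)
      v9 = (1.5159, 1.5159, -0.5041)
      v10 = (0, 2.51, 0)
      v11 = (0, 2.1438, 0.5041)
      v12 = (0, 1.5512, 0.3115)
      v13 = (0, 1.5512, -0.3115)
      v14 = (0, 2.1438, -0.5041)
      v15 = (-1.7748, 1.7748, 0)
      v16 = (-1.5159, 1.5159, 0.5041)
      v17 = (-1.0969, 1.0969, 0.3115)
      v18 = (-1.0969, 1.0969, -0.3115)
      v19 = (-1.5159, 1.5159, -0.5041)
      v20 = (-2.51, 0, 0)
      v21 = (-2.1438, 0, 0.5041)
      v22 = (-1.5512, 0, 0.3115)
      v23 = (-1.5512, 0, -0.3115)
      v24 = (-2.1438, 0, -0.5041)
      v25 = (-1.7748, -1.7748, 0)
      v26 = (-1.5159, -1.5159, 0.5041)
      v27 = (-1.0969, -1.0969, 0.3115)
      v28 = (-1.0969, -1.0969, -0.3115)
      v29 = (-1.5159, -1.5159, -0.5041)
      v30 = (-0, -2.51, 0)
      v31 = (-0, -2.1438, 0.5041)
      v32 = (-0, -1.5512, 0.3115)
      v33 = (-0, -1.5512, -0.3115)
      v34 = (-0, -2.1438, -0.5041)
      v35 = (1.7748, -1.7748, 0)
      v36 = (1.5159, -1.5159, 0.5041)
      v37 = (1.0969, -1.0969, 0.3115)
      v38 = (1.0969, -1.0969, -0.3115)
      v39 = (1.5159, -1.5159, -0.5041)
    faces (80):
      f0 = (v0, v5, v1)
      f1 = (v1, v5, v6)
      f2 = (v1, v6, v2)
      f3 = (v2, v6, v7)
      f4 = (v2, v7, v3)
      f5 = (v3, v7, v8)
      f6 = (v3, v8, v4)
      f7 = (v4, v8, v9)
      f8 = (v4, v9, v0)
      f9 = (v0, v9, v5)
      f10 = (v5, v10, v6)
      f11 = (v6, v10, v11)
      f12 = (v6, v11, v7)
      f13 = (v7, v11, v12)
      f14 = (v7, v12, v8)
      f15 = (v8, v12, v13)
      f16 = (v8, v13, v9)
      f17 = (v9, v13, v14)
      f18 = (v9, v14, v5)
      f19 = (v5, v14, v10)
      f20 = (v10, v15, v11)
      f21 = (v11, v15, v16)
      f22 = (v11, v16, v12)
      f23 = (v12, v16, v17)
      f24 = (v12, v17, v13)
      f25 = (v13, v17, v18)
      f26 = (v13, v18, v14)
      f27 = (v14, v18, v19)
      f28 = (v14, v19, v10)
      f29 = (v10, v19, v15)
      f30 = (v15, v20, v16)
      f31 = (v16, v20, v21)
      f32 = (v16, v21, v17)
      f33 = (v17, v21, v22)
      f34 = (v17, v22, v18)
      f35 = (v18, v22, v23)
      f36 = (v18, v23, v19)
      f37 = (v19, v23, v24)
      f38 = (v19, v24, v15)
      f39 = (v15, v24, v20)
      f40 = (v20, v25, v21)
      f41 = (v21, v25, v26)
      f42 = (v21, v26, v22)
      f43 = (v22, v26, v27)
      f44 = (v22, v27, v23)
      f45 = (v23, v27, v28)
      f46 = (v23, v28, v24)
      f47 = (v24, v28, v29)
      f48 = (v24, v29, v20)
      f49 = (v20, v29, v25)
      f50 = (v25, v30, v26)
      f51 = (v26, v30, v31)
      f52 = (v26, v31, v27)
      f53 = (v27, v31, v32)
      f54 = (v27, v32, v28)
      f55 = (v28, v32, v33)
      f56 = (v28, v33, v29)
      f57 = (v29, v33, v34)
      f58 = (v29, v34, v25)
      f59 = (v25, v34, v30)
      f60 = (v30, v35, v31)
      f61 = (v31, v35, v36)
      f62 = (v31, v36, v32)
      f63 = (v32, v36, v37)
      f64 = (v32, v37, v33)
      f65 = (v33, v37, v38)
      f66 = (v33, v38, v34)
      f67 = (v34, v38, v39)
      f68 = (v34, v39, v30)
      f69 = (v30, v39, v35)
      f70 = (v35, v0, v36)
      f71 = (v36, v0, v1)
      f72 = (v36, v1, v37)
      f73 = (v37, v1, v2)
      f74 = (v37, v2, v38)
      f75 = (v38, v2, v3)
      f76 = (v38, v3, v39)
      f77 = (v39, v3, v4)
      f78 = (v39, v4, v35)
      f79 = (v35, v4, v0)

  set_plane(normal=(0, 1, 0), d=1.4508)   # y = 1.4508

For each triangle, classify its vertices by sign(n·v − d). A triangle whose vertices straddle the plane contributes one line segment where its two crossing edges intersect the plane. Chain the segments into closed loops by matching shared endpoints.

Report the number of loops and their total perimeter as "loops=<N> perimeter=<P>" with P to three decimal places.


loops=2 perimeter=9.003

Straddling triangles (24 of 80):
  (v0,v5,v1) [-+-] → (1.90902, 1.4508, 0)–(1.84216, 1.4508, 0.0920264)  len=0.1137
  (v1,v5,v6) [-++] → (1.84216, 1.4508, 0.0920264)–(1.54287, 1.4508, 0.5041)  len=0.5093
  (v1,v6,v2) [-+-] → (1.54287, 1.4508, 0.5041)–(1.51742, 1.4508, 0.495829)  len=0.0268
  (v2,v6,v7) [-+-] → (1.51742, 1.4508, 0.495829)–(1.4508, 1.4508, 0.474176)  len=0.0700
  (v4,v8,v9) [--+] → (1.4508, 1.4508, -0.474176)–(1.54287, 1.4508, -0.5041)  len=0.0968
  (v4,v9,v0) [-+-] → (1.54287, 1.4508, -0.5041)–(1.55859, 1.4508, -0.482452)  len=0.0268
  (v0,v9,v5) [-++] → (1.55859, 1.4508, -0.482452)–(1.90902, 1.4508, 0)  len=0.5963
  (v6,v11,v7) [++-] → (0.726098, 1.4508, 0.376608)–(1.4508, 1.4508, 0.474176)  len=0.7312
  (v7,v11,v12) [-++] → (0.726098, 1.4508, 0.376608)–(0.242414, 1.4508, 0.3115)  len=0.4880
  (v7,v12,v8) [-+-] → (0.242414, 1.4508, 0.3115)–(0.242414, 1.4508, 0.173817)  len=0.1377
  (v8,v12,v13) [-++] → (0.242414, 1.4508, 0.173817)–(0.242414, 1.4508, -0.3115)  len=0.4853
  (v8,v13,v9) [-++] → (0.242414, 1.4508, -0.3115)–(1.4508, 1.4508, -0.474176)  len=1.2193
  (v12,v16,v17) [++-] → (-1.4508, 1.4508, 0.474176)–(-0.242414, 1.4508, 0.3115)  len=1.2193
  (v12,v17,v13) [+-+] → (-0.242414, 1.4508, 0.3115)–(-0.242414, 1.4508, -0.173817)  len=0.4853
  (v13,v17,v18) [+--] → (-0.242414, 1.4508, -0.173817)–(-0.242414, 1.4508, -0.3115)  len=0.1377
  (v13,v18,v14) [+-+] → (-0.242414, 1.4508, -0.3115)–(-0.726098, 1.4508, -0.376608)  len=0.4880
  (v14,v18,v19) [+-+] → (-0.726098, 1.4508, -0.376608)–(-1.4508, 1.4508, -0.474176)  len=0.7312
  (v15,v20,v16) [+-+] → (-1.90902, 1.4508, 0)–(-1.55859, 1.4508, 0.482452)  len=0.5963
  (v16,v20,v21) [+--] → (-1.55859, 1.4508, 0.482452)–(-1.54287, 1.4508, 0.5041)  len=0.0268
  (v16,v21,v17) [+--] → (-1.54287, 1.4508, 0.5041)–(-1.4508, 1.4508, 0.474176)  len=0.0968
  (v18,v23,v19) [--+] → (-1.51742, 1.4508, -0.495829)–(-1.4508, 1.4508, -0.474176)  len=0.0700
  (v19,v23,v24) [+--] → (-1.51742, 1.4508, -0.495829)–(-1.54287, 1.4508, -0.5041)  len=0.0268
  (v19,v24,v15) [+-+] → (-1.54287, 1.4508, -0.5041)–(-1.84216, 1.4508, -0.0920264)  len=0.5093
  (v15,v24,v20) [+--] → (-1.84216, 1.4508, -0.0920264)–(-1.90902, 1.4508, 0)  len=0.1137

Chained into 2 loop(s):
  loop 1: 12 segments, perimeter = 4.5013
  loop 2: 12 segments, perimeter = 4.5013
Total perimeter = 9.003


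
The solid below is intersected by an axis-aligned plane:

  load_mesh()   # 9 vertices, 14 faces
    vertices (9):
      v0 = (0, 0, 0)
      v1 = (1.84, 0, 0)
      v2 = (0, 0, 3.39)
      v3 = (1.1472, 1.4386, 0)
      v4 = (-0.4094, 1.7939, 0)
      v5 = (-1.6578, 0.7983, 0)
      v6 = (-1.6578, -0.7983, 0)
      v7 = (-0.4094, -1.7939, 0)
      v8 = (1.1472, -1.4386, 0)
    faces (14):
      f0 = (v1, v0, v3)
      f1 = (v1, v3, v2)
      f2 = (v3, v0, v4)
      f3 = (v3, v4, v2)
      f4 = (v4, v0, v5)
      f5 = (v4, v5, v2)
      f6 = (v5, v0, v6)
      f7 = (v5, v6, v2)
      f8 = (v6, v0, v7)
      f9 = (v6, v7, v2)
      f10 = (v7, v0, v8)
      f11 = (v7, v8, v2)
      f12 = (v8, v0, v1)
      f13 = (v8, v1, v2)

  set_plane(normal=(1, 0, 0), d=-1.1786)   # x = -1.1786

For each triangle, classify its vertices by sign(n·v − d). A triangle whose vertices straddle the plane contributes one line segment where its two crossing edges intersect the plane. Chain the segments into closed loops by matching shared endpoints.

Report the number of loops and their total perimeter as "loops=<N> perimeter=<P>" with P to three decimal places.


Straddling triangles (6 of 14):
  (v4,v0,v5) [++-] → (-1.1786, 0.567545, 0)–(-1.1786, 1.18046, 0)  len=0.6129
  (v4,v5,v2) [+-+] → (-1.1786, 1.18046, 0)–(-1.1786, 0.567545, 0.979906)  len=1.1558
  (v5,v0,v6) [-+-] → (-1.1786, 0.567545, 0)–(-1.1786, -0.567545, 0)  len=1.1351
  (v5,v6,v2) [--+] → (-1.1786, -0.567545, 0.979906)–(-1.1786, 0.567545, 0.979906)  len=1.1351
  (v6,v0,v7) [-++] → (-1.1786, -0.567545, 0)–(-1.1786, -1.18046, 0)  len=0.6129
  (v6,v7,v2) [-++] → (-1.1786, -1.18046, 0)–(-1.1786, -0.567545, 0.979906)  len=1.1558

Chained into 1 loop(s):
  loop 1: 6 segments, perimeter = 5.8076
Total perimeter = 5.808

loops=1 perimeter=5.808


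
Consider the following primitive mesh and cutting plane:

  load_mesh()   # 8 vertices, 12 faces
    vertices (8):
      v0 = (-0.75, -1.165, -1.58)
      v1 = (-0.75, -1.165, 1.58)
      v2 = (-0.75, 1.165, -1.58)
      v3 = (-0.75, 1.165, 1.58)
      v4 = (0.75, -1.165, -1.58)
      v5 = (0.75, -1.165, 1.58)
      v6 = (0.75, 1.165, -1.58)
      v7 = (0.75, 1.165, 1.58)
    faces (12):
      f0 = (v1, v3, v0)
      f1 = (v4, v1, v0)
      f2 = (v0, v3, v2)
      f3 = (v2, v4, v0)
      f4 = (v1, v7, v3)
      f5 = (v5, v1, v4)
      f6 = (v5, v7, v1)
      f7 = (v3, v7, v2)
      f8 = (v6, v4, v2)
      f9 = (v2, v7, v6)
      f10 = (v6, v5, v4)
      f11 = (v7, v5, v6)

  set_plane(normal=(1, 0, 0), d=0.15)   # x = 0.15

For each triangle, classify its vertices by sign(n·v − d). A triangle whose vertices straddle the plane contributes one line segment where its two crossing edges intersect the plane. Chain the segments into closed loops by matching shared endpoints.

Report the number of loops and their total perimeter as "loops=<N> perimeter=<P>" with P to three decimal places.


Straddling triangles (8 of 12):
  (v4,v1,v0) [+--] → (0.15, -1.165, -0.316)–(0.15, -1.165, -1.58)  len=1.2640
  (v2,v4,v0) [-+-] → (0.15, -0.233, -1.58)–(0.15, -1.165, -1.58)  len=0.9320
  (v1,v7,v3) [-+-] → (0.15, 0.233, 1.58)–(0.15, 1.165, 1.58)  len=0.9320
  (v5,v1,v4) [+-+] → (0.15, -1.165, 1.58)–(0.15, -1.165, -0.316)  len=1.8960
  (v5,v7,v1) [++-] → (0.15, 0.233, 1.58)–(0.15, -1.165, 1.58)  len=1.3980
  (v3,v7,v2) [-+-] → (0.15, 1.165, 1.58)–(0.15, 1.165, 0.316)  len=1.2640
  (v6,v4,v2) [++-] → (0.15, -0.233, -1.58)–(0.15, 1.165, -1.58)  len=1.3980
  (v2,v7,v6) [-++] → (0.15, 1.165, 0.316)–(0.15, 1.165, -1.58)  len=1.8960

Chained into 1 loop(s):
  loop 1: 8 segments, perimeter = 10.9800
Total perimeter = 10.980

loops=1 perimeter=10.980


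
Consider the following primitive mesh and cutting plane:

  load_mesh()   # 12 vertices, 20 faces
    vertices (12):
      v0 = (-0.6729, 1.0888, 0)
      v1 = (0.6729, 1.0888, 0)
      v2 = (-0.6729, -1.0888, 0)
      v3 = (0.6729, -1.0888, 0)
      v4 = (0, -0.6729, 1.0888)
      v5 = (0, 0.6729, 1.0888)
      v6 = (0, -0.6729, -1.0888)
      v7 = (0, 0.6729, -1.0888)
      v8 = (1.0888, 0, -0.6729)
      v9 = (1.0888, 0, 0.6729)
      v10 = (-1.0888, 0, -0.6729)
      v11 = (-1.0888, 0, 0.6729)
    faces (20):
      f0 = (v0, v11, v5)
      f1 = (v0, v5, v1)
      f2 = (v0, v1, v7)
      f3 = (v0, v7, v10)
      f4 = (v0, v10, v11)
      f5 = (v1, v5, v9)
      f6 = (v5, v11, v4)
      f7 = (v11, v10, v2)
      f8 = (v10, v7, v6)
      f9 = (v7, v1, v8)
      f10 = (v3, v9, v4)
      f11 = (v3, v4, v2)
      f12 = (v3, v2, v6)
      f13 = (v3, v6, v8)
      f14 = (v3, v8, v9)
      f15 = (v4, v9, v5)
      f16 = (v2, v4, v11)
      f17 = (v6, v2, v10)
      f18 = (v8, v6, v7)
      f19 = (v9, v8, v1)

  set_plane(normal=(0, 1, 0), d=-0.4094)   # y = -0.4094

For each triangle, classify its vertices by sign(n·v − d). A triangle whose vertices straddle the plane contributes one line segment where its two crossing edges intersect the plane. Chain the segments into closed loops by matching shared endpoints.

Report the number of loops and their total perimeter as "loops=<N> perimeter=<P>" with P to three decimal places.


loops=1 perimeter=6.368

Straddling triangles (10 of 20):
  (v5,v11,v4) [++-] → (-0.426362, -0.4094, 0.925938)–(0, -0.4094, 1.0888)  len=0.4564
  (v11,v10,v2) [++-] → (-0.932417, -0.4094, -0.419883)–(-0.932417, -0.4094, 0.419883)  len=0.8398
  (v10,v7,v6) [++-] → (0, -0.4094, -1.0888)–(-0.426362, -0.4094, -0.925938)  len=0.4564
  (v3,v9,v4) [-+-] → (0.932417, -0.4094, 0.419883)–(0.426362, -0.4094, 0.925938)  len=0.7157
  (v3,v6,v8) [--+] → (0.426362, -0.4094, -0.925938)–(0.932417, -0.4094, -0.419883)  len=0.7157
  (v3,v8,v9) [-++] → (0.932417, -0.4094, -0.419883)–(0.932417, -0.4094, 0.419883)  len=0.8398
  (v4,v9,v5) [-++] → (0.426362, -0.4094, 0.925938)–(0, -0.4094, 1.0888)  len=0.4564
  (v2,v4,v11) [--+] → (-0.426362, -0.4094, 0.925938)–(-0.932417, -0.4094, 0.419883)  len=0.7157
  (v6,v2,v10) [--+] → (-0.932417, -0.4094, -0.419883)–(-0.426362, -0.4094, -0.925938)  len=0.7157
  (v8,v6,v7) [+-+] → (0.426362, -0.4094, -0.925938)–(0, -0.4094, -1.0888)  len=0.4564

Chained into 1 loop(s):
  loop 1: 10 segments, perimeter = 6.3678
Total perimeter = 6.368


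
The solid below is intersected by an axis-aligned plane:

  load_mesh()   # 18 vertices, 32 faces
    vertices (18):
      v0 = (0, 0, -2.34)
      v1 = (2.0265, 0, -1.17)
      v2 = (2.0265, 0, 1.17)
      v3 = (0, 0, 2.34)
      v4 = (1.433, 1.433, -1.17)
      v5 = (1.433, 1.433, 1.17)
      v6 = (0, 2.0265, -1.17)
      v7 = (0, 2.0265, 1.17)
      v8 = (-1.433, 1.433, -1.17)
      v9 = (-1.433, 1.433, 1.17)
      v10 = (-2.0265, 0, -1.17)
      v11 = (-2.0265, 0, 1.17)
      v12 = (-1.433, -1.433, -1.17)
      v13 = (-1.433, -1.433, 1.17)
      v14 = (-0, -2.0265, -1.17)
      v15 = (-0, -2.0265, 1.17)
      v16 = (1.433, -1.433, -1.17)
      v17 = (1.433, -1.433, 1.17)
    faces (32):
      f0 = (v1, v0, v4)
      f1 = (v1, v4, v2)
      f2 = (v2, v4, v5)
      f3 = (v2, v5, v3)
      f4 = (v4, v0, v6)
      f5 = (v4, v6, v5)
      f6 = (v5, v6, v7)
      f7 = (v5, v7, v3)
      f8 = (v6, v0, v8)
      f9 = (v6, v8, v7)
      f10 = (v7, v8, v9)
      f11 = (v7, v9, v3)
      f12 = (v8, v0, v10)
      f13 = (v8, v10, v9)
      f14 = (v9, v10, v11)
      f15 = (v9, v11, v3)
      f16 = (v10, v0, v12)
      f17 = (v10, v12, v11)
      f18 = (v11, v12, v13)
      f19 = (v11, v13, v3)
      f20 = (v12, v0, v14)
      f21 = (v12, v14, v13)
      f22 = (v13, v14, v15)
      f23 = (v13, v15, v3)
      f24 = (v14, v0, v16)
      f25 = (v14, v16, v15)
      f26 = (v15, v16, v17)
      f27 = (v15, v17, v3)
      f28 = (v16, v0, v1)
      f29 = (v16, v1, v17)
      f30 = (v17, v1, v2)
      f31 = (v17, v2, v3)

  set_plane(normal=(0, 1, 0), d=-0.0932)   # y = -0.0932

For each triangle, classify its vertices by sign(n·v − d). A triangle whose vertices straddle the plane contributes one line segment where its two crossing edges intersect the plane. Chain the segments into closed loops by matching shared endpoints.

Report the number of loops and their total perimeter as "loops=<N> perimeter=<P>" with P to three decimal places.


loops=1 perimeter=13.815

Straddling triangles (12 of 32):
  (v10,v0,v12) [++-] → (-0.0932, -0.0932, -2.26391)–(-1.9879, -0.0932, -1.17)  len=2.1878
  (v10,v12,v11) [+-+] → (-1.9879, -0.0932, -1.17)–(-1.9879, -0.0932, 1.01781)  len=2.1878
  (v11,v12,v13) [+--] → (-1.9879, -0.0932, 1.01781)–(-1.9879, -0.0932, 1.17)  len=0.1522
  (v11,v13,v3) [+-+] → (-1.9879, -0.0932, 1.17)–(-0.0932, -0.0932, 2.26391)  len=2.1878
  (v12,v0,v14) [-+-] → (-0.0932, -0.0932, -2.26391)–(0, -0.0932, -2.28619)  len=0.0958
  (v13,v15,v3) [--+] → (0, -0.0932, 2.28619)–(-0.0932, -0.0932, 2.26391)  len=0.0958
  (v14,v0,v16) [-+-] → (0, -0.0932, -2.28619)–(0.0932, -0.0932, -2.26391)  len=0.0958
  (v15,v17,v3) [--+] → (0.0932, -0.0932, 2.26391)–(0, -0.0932, 2.28619)  len=0.0958
  (v16,v0,v1) [-++] → (0.0932, -0.0932, -2.26391)–(1.9879, -0.0932, -1.17)  len=2.1878
  (v16,v1,v17) [-+-] → (1.9879, -0.0932, -1.17)–(1.9879, -0.0932, -1.01781)  len=0.1522
  (v17,v1,v2) [-++] → (1.9879, -0.0932, -1.01781)–(1.9879, -0.0932, 1.17)  len=2.1878
  (v17,v2,v3) [-++] → (1.9879, -0.0932, 1.17)–(0.0932, -0.0932, 2.26391)  len=2.1878

Chained into 1 loop(s):
  loop 1: 12 segments, perimeter = 13.8146
Total perimeter = 13.815


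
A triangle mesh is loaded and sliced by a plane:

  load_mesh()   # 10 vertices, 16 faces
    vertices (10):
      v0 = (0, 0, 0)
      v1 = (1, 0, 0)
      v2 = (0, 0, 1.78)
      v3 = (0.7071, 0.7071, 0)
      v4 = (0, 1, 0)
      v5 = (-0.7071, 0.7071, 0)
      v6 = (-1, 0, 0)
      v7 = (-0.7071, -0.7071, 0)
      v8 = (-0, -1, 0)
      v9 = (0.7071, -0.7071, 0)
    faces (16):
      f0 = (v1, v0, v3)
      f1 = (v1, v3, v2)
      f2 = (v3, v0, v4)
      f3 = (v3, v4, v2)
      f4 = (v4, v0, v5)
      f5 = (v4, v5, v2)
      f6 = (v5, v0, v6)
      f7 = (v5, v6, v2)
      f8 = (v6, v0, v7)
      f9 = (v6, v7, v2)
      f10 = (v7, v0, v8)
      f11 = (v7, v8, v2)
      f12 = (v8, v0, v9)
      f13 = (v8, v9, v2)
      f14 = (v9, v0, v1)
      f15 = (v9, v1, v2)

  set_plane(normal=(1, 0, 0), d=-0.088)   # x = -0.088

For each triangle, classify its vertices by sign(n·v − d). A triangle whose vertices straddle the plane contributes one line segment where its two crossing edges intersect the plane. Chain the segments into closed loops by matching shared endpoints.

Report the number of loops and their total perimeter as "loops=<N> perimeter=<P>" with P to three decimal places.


Straddling triangles (8 of 16):
  (v4,v0,v5) [++-] → (-0.088, 0.088, 0)–(-0.088, 0.963548, 0)  len=0.8755
  (v4,v5,v2) [+-+] → (-0.088, 0.963548, 0)–(-0.088, 0.088, 1.55848)  len=1.7876
  (v5,v0,v6) [-+-] → (-0.088, 0.088, 0)–(-0.088, 0, 0)  len=0.0880
  (v5,v6,v2) [--+] → (-0.088, 0, 1.62336)–(-0.088, 0.088, 1.55848)  len=0.1093
  (v6,v0,v7) [-+-] → (-0.088, 0, 0)–(-0.088, -0.088, 0)  len=0.0880
  (v6,v7,v2) [--+] → (-0.088, -0.088, 1.55848)–(-0.088, 0, 1.62336)  len=0.1093
  (v7,v0,v8) [-++] → (-0.088, -0.088, 0)–(-0.088, -0.963548, 0)  len=0.8755
  (v7,v8,v2) [-++] → (-0.088, -0.963548, 0)–(-0.088, -0.088, 1.55848)  len=1.7876

Chained into 1 loop(s):
  loop 1: 8 segments, perimeter = 5.7209
Total perimeter = 5.721

loops=1 perimeter=5.721


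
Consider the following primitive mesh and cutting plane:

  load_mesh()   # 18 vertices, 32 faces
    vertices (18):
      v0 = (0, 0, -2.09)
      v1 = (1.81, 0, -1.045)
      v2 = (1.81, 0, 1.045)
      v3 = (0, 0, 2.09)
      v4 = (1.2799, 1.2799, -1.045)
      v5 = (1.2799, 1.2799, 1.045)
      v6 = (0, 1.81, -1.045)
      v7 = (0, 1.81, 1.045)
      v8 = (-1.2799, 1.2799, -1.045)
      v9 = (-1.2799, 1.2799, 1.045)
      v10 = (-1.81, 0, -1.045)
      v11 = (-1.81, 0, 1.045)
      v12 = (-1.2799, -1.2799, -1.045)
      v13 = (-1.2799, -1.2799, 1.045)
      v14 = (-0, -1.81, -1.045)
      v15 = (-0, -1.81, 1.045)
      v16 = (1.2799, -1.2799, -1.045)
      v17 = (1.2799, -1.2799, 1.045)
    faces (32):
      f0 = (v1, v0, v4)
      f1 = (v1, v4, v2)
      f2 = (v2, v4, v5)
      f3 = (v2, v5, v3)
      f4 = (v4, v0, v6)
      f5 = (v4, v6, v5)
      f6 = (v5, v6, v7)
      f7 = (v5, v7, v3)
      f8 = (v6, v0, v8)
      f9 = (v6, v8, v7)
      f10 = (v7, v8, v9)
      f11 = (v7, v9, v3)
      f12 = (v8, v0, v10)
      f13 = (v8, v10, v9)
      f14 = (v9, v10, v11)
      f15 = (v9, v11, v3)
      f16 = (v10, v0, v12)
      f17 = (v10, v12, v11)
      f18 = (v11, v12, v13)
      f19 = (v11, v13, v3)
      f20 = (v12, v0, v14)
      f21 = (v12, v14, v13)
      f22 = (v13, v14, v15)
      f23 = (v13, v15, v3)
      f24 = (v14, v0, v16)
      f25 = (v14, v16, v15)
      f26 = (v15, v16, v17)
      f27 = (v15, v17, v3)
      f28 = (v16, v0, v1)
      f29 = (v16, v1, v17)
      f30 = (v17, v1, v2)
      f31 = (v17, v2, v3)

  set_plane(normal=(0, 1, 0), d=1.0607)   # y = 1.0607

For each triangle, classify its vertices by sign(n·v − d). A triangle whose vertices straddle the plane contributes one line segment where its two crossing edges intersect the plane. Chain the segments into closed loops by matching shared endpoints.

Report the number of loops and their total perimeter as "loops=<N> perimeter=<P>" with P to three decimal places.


loops=1 perimeter=9.974

Straddling triangles (12 of 32):
  (v1,v0,v4) [--+] → (1.0607, 1.0607, -1.22397)–(1.37069, 1.0607, -1.045)  len=0.3579
  (v1,v4,v2) [-+-] → (1.37069, 1.0607, -1.045)–(1.37069, 1.0607, -0.68706)  len=0.3579
  (v2,v4,v5) [-++] → (1.37069, 1.0607, -0.68706)–(1.37069, 1.0607, 1.045)  len=1.7321
  (v2,v5,v3) [-+-] → (1.37069, 1.0607, 1.045)–(1.0607, 1.0607, 1.22397)  len=0.3579
  (v4,v0,v6) [+-+] → (1.0607, 1.0607, -1.22397)–(0, 1.0607, -1.47761)  len=1.0906
  (v5,v7,v3) [++-] → (0, 1.0607, 1.47761)–(1.0607, 1.0607, 1.22397)  len=1.0906
  (v6,v0,v8) [+-+] → (0, 1.0607, -1.47761)–(-1.0607, 1.0607, -1.22397)  len=1.0906
  (v7,v9,v3) [++-] → (-1.0607, 1.0607, 1.22397)–(0, 1.0607, 1.47761)  len=1.0906
  (v8,v0,v10) [+--] → (-1.0607, 1.0607, -1.22397)–(-1.37069, 1.0607, -1.045)  len=0.3579
  (v8,v10,v9) [+-+] → (-1.37069, 1.0607, -1.045)–(-1.37069, 1.0607, 0.68706)  len=1.7321
  (v9,v10,v11) [+--] → (-1.37069, 1.0607, 0.68706)–(-1.37069, 1.0607, 1.045)  len=0.3579
  (v9,v11,v3) [+--] → (-1.37069, 1.0607, 1.045)–(-1.0607, 1.0607, 1.22397)  len=0.3579

Chained into 1 loop(s):
  loop 1: 12 segments, perimeter = 9.9742
Total perimeter = 9.974


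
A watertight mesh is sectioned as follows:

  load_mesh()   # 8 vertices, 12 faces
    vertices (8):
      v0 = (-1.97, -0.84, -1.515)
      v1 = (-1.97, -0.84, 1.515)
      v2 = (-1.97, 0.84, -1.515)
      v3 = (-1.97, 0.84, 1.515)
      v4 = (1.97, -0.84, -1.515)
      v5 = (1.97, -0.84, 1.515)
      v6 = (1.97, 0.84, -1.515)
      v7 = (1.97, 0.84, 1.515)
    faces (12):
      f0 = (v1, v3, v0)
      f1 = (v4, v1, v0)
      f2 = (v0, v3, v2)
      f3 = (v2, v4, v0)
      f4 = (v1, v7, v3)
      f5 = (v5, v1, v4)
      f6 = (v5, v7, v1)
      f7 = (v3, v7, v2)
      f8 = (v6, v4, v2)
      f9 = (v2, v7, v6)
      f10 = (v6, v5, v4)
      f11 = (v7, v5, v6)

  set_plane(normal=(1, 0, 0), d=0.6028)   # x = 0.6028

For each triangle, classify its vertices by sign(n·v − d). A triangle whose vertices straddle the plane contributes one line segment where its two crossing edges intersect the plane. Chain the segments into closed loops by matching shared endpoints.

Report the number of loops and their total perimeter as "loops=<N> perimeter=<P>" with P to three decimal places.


Straddling triangles (8 of 12):
  (v4,v1,v0) [+--] → (0.6028, -0.84, -0.463575)–(0.6028, -0.84, -1.515)  len=1.0514
  (v2,v4,v0) [-+-] → (0.6028, -0.257031, -1.515)–(0.6028, -0.84, -1.515)  len=0.5830
  (v1,v7,v3) [-+-] → (0.6028, 0.257031, 1.515)–(0.6028, 0.84, 1.515)  len=0.5830
  (v5,v1,v4) [+-+] → (0.6028, -0.84, 1.515)–(0.6028, -0.84, -0.463575)  len=1.9786
  (v5,v7,v1) [++-] → (0.6028, 0.257031, 1.515)–(0.6028, -0.84, 1.515)  len=1.0970
  (v3,v7,v2) [-+-] → (0.6028, 0.84, 1.515)–(0.6028, 0.84, 0.463575)  len=1.0514
  (v6,v4,v2) [++-] → (0.6028, -0.257031, -1.515)–(0.6028, 0.84, -1.515)  len=1.0970
  (v2,v7,v6) [-++] → (0.6028, 0.84, 0.463575)–(0.6028, 0.84, -1.515)  len=1.9786

Chained into 1 loop(s):
  loop 1: 8 segments, perimeter = 9.4200
Total perimeter = 9.420

loops=1 perimeter=9.420


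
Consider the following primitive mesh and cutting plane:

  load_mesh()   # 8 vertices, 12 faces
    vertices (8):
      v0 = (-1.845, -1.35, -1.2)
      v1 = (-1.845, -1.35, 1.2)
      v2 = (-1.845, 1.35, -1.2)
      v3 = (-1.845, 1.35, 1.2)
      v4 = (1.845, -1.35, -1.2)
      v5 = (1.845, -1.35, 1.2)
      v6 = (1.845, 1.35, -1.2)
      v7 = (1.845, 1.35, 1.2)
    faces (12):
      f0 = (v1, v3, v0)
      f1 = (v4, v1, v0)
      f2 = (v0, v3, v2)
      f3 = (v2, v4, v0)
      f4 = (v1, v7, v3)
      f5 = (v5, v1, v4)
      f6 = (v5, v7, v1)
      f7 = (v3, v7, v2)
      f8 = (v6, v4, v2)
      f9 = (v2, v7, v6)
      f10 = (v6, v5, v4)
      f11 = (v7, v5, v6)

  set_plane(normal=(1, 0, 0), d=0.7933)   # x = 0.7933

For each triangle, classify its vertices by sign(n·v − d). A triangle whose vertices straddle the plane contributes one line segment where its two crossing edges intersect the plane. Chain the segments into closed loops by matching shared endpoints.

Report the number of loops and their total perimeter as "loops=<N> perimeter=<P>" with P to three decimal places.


Straddling triangles (8 of 12):
  (v4,v1,v0) [+--] → (0.7933, -1.35, -0.515967)–(0.7933, -1.35, -1.2)  len=0.6840
  (v2,v4,v0) [-+-] → (0.7933, -0.580463, -1.2)–(0.7933, -1.35, -1.2)  len=0.7695
  (v1,v7,v3) [-+-] → (0.7933, 0.580463, 1.2)–(0.7933, 1.35, 1.2)  len=0.7695
  (v5,v1,v4) [+-+] → (0.7933, -1.35, 1.2)–(0.7933, -1.35, -0.515967)  len=1.7160
  (v5,v7,v1) [++-] → (0.7933, 0.580463, 1.2)–(0.7933, -1.35, 1.2)  len=1.9305
  (v3,v7,v2) [-+-] → (0.7933, 1.35, 1.2)–(0.7933, 1.35, 0.515967)  len=0.6840
  (v6,v4,v2) [++-] → (0.7933, -0.580463, -1.2)–(0.7933, 1.35, -1.2)  len=1.9305
  (v2,v7,v6) [-++] → (0.7933, 1.35, 0.515967)–(0.7933, 1.35, -1.2)  len=1.7160

Chained into 1 loop(s):
  loop 1: 8 segments, perimeter = 10.2000
Total perimeter = 10.200

loops=1 perimeter=10.200


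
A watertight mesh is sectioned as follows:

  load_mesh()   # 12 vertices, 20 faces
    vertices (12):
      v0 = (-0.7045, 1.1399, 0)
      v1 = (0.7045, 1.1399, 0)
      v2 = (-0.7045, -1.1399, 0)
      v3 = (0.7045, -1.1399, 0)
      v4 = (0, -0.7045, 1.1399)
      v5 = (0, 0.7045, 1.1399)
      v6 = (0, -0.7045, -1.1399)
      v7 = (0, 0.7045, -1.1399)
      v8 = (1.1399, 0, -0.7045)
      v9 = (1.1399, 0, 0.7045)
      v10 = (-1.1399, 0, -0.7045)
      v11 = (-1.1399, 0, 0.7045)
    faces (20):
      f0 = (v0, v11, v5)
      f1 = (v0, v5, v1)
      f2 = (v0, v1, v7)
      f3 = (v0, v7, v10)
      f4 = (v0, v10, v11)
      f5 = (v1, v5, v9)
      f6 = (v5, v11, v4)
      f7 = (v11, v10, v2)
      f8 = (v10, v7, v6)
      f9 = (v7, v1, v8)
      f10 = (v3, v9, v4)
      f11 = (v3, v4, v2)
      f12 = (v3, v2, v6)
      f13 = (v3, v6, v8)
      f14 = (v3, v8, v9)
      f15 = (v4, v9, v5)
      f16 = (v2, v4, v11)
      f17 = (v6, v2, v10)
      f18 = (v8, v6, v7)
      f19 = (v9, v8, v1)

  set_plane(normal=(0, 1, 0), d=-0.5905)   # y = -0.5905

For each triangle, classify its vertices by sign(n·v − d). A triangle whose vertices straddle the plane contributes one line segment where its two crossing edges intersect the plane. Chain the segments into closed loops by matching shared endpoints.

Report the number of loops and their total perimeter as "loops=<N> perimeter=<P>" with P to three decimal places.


loops=1 perimeter=6.277

Straddling triangles (10 of 20):
  (v5,v11,v4) [++-] → (-0.184455, -0.5905, 1.06944)–(0, -0.5905, 1.1399)  len=0.1975
  (v11,v10,v2) [++-] → (-0.914351, -0.5905, -0.339549)–(-0.914351, -0.5905, 0.339549)  len=0.6791
  (v10,v7,v6) [++-] → (0, -0.5905, -1.1399)–(-0.184455, -0.5905, -1.06944)  len=0.1975
  (v3,v9,v4) [-+-] → (0.914351, -0.5905, 0.339549)–(0.184455, -0.5905, 1.06944)  len=1.0322
  (v3,v6,v8) [--+] → (0.184455, -0.5905, -1.06944)–(0.914351, -0.5905, -0.339549)  len=1.0322
  (v3,v8,v9) [-++] → (0.914351, -0.5905, -0.339549)–(0.914351, -0.5905, 0.339549)  len=0.6791
  (v4,v9,v5) [-++] → (0.184455, -0.5905, 1.06944)–(0, -0.5905, 1.1399)  len=0.1975
  (v2,v4,v11) [--+] → (-0.184455, -0.5905, 1.06944)–(-0.914351, -0.5905, 0.339549)  len=1.0322
  (v6,v2,v10) [--+] → (-0.914351, -0.5905, -0.339549)–(-0.184455, -0.5905, -1.06944)  len=1.0322
  (v8,v6,v7) [+-+] → (0.184455, -0.5905, -1.06944)–(0, -0.5905, -1.1399)  len=0.1975

Chained into 1 loop(s):
  loop 1: 10 segments, perimeter = 6.2769
Total perimeter = 6.277
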